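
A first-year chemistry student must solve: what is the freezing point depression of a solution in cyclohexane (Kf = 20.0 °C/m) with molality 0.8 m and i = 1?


ΔTf = Kf × m × i
= 20.0 × 0.8 × 1
= 16.0 °C

16.0 °C


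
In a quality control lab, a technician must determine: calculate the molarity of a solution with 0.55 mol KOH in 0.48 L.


M = n/V = 0.55/0.48 = 1.146 mol/L

1.146 M


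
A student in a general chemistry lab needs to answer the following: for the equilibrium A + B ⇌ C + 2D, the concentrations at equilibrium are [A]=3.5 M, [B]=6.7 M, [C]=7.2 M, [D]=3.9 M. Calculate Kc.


Kc = [C][D]^2/([A][B])
= (7.2^1 × 3.9^2)/(3.5^1 × 6.7^1)
= 109.512/23.45
= 4.670

4.670


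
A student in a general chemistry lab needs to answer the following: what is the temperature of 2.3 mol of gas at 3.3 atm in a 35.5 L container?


PV = nRT  (R = 0.08206 L·atm/(mol·K))
T = PV/(nR) = 3.3×35.5/(2.3×0.08206)
= 117.15/0.188738
= 620.70 K

620.70 K


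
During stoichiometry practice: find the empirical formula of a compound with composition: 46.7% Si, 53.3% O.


Assume 100 g sample. Moles of each element:
  Si: 46.7/28.09 = 1.663 mol
  O: 53.3/16.0 = 3.331 mol
Divide by smallest (1.663):
  Si: 1.663/1.663 = 1.0
  O: 3.331/1.663 = 2.0
Empirical formula: SiO2

SiO2


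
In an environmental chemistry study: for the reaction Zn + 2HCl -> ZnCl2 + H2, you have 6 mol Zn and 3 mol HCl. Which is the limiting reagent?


Mole ratio available / coefficient:
  Zn: 6/1 = 6.000
  HCl: 3/2 = 1.500
Smaller ratio is limiting.

HCl


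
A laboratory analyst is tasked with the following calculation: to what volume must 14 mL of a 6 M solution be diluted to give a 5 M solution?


C1V1 = C2V2
6 × 14 = 5 × V2
V2 = 84/5 = 16.8 mL

16.8 mL


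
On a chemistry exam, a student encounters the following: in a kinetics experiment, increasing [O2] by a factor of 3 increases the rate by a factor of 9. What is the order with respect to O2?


rate ∝ [O2]^n
3^n = 9 → n = 2
Order in O2: 2

2


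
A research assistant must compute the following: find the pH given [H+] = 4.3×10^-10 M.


pH = -log10([H+]) = -log10(4.3×10^-10)
= 10 - log10(4.3)
= 10 - 0.63
= 9.37

9.37


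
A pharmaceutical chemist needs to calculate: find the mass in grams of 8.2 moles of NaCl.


M(NaCl) = 58.44 g/mol
mass = n × M = 8.2 × 58.44 = 479.21 g

479.21 g


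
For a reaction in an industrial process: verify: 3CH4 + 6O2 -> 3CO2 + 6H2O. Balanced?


Equation: 3CH4 + 6O2 -> 3CO2 + 6H2O
Check atoms: C: 3=3, H: 12=12, O: 12=12
Balanced

Yes, balanced


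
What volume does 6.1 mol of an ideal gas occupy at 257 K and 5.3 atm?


PV = nRT  (R = 0.08206 L·atm/(mol·K))
V = nRT/P = 6.1×0.08206×257/5.3
= 24.273 L

24.273 L


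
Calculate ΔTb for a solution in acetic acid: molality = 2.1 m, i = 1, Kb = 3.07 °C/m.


ΔTb = Kb × m × i
= 3.07 × 2.1 × 1
= 6.447 °C

6.447 °C


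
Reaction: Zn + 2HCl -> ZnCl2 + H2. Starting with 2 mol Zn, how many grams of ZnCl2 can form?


Mole ratio ZnCl2:Zn = 1:1
n(ZnCl2) = 2 × 1/1 = 2.000 mol
mass = 2.000 × 136.28 = 272.56 g

272.56 g


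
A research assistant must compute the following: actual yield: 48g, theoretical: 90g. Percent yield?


% yield = actual/theoretical × 100
= 48/90 × 100
= 53.33%

53.33%


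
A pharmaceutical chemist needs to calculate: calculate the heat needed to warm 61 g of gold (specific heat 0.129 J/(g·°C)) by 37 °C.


q = mcΔT = 61 × 0.129 × 37
= 291.15 J

291.15 J


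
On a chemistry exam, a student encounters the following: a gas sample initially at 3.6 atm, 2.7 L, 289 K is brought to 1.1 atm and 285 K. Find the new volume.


P1V1/T1 = P2V2/T2
V2 = P1V1T2/(T1P2)
= 3.6×2.7×285/(289×1.1)
= 8.714 L

8.714 L


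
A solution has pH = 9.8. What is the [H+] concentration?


[H+] = 10^(-pH) = 10^(-9.8)
= 1.58×10^-10 M

1.58×10^-10 M


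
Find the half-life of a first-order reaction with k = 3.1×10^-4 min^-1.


t½ = ln2/k = 0.693147/(3.1×10^-4 min^-1)
= 2236 min

2236 min


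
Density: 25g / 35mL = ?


ρ = mass/volume
= 25/35
= 0.714 g/mL

0.714 g/mL


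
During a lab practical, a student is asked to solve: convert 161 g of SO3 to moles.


M(SO3) = 80.07 g/mol
n = mass/M = 161/80.07 = 2.0107 mol

2.0107 mol


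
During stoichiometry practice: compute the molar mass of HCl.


M(HCl) = 1×1.008 + 1×35.45
= 1.01 + 35.45
= 36.46 g/mol

36.46 g/mol


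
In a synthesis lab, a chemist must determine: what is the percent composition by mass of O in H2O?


M(H2O) = 2×1.008 + 1×16.0 = 18.016 g/mol
Mass of O = 1 × 16.0 = 16.00 g/mol
% O = 16.00/18.016 × 100 = 88.81%

88.81%


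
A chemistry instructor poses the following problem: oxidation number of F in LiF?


F is always -1
Oxidation number: -1

-1


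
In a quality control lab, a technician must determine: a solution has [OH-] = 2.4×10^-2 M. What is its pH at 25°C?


pOH = -log10([OH-]) = -log10(2.4×10^-2)
= 2 - log10(2.4) = 1.62
pH = 14 - pOH = 14 - 1.62 = 12.38

12.38


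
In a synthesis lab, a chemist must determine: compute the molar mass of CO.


M(CO) = 1×12.01 + 1×16.0
= 12.01 + 16.0
= 28.01 g/mol

28.01 g/mol


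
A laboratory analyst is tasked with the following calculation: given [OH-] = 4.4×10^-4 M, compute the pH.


pOH = -log10([OH-]) = -log10(4.4×10^-4)
= 4 - log10(4.4) = 3.36
pH = 14 - pOH = 14 - 3.36 = 10.64

10.64


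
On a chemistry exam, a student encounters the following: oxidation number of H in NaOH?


H is +1 with nonmetals
Oxidation number: +1

+1


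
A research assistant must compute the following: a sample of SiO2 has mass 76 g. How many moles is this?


M(SiO2) = 60.09 g/mol
n = mass/M = 76/60.09 = 1.2648 mol

1.2648 mol


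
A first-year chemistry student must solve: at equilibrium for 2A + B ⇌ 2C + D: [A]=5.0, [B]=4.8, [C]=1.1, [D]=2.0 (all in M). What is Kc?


Kc = [C]^2[D]/([A]^2[B])
= (1.1^2 × 2.0^1)/(5.0^2 × 4.8^1)
= 2.42/120
= 0.02017

0.02017


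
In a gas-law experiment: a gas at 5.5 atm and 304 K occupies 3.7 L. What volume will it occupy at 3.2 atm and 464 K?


P1V1/T1 = P2V2/T2
V2 = P1V1T2/(T1P2)
= 5.5×3.7×464/(304×3.2)
= 9.706 L

9.706 L


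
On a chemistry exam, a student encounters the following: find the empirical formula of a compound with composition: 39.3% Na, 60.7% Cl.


Assume 100 g sample. Moles of each element:
  Na: 39.3/22.99 = 1.709 mol
  Cl: 60.7/35.45 = 1.712 mol
Divide by smallest (1.709):
  Na: 1.709/1.709 = 1.0
  Cl: 1.712/1.709 = 1.0
Empirical formula: NaCl

NaCl


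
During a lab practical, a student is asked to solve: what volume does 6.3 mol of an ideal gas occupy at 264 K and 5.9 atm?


PV = nRT  (R = 0.08206 L·atm/(mol·K))
V = nRT/P = 6.3×0.08206×264/5.9
= 23.133 L

23.133 L


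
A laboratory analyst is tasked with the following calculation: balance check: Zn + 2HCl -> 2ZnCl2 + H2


Equation: Zn + 2HCl -> 2ZnCl2 + H2
Check atoms: Cl: 2≠4, H: 2=2, Zn: 1≠2
Not balanced

No, not balanced


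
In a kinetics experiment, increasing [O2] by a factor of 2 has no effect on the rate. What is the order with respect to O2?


rate ∝ [O2]^n
rate ∝ [O2]^0
Order in O2: 0

0


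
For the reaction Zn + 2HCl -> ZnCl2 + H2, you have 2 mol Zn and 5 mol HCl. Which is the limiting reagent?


Mole ratio available / coefficient:
  Zn: 2/1 = 2.000
  HCl: 5/2 = 2.500
Smaller ratio is limiting.

Zn


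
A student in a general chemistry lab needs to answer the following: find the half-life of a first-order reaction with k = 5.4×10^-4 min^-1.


t½ = ln2/k = 0.693147/(5.4×10^-4 min^-1)
= 1284 min

1284 min


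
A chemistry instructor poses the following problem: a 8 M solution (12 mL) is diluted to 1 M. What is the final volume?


C1V1 = C2V2
8 × 12 = 1 × V2
V2 = 96/1 = 96.0 mL

96.0 mL


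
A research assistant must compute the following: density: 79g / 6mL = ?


ρ = mass/volume
= 79/6
= 13.167 g/mL

13.167 g/mL


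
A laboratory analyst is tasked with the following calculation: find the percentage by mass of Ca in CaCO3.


M(CaCO3) = 1×40.08 + 1×12.01 + 3×16.0 = 100.09 g/mol
Mass of Ca = 1 × 40.08 = 40.08 g/mol
% Ca = 40.08/100.09 × 100 = 40.04%

40.04%


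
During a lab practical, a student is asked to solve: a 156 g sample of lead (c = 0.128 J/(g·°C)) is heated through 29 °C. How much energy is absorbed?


q = mcΔT = 156 × 0.128 × 29
= 579.07 J

579.07 J


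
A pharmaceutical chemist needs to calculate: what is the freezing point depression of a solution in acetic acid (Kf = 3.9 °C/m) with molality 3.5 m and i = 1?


ΔTf = Kf × m × i
= 3.9 × 3.5 × 1
= 13.65 °C

13.65 °C


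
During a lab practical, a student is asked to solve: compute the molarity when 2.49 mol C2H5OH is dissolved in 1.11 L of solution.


M = n/V = 2.49/1.11 = 2.243 mol/L

2.243 M


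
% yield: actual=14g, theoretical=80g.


% yield = actual/theoretical × 100
= 14/80 × 100
= 17.5%

17.5%


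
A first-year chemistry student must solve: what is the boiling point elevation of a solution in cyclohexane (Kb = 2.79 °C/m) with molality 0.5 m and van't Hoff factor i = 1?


ΔTb = Kb × m × i
= 2.79 × 0.5 × 1
= 1.395 °C

1.395 °C


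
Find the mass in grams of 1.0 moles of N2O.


M(N2O) = 44.02 g/mol
mass = n × M = 1.0 × 44.02 = 44.02 g

44.02 g


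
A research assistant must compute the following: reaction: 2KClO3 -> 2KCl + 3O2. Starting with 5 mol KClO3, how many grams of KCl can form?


Mole ratio KCl:KClO3 = 2:2
n(KCl) = 5 × 2/2 = 5.000 mol
mass = 5.000 × 74.55 = 372.75 g

372.75 g


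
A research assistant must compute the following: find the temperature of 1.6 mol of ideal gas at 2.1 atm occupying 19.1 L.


PV = nRT  (R = 0.08206 L·atm/(mol·K))
T = PV/(nR) = 2.1×19.1/(1.6×0.08206)
= 40.11/0.131296
= 305.49 K

305.49 K


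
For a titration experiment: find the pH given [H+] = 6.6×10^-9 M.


pH = -log10([H+]) = -log10(6.6×10^-9)
= 9 - log10(6.6)
= 9 - 0.82
= 8.18

8.18


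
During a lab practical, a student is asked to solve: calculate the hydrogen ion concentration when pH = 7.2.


[H+] = 10^(-pH) = 10^(-7.2)
= 6.31×10^-8 M

6.31×10^-8 M


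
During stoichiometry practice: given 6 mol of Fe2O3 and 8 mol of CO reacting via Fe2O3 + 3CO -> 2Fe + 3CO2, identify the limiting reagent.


Mole ratio available / coefficient:
  Fe2O3: 6/1 = 6.000
  CO: 8/3 = 2.667
Smaller ratio is limiting.

CO


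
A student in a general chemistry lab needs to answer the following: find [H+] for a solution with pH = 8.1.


[H+] = 10^(-pH) = 10^(-8.1)
= 7.94×10^-9 M

7.94×10^-9 M


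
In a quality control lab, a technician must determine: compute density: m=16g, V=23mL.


ρ = mass/volume
= 16/23
= 0.696 g/mL

0.696 g/mL


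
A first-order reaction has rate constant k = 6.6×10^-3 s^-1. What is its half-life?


t½ = ln2/k = 0.693147/(6.6×10^-3 s^-1)
= 105.0 s

105.0 s


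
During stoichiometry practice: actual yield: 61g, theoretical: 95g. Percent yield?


% yield = actual/theoretical × 100
= 61/95 × 100
= 64.21%

64.21%


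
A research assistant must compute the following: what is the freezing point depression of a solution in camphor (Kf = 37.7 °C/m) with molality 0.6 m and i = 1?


ΔTf = Kf × m × i
= 37.7 × 0.6 × 1
= 22.62 °C

22.62 °C


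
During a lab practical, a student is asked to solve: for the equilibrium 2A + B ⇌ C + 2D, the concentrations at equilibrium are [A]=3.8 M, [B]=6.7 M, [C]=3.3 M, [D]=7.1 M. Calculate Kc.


Kc = [C][D]^2/([A]^2[B])
= (3.3^1 × 7.1^2)/(3.8^2 × 6.7^1)
= 166.353/96.748
= 1.719

1.719


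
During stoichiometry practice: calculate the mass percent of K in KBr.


M(KBr) = 1×39.1 + 1×79.9 = 119.00 g/mol
Mass of K = 1 × 39.1 = 39.10 g/mol
% K = 39.10/119.00 × 100 = 32.86%

32.86%


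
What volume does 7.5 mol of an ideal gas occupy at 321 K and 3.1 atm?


PV = nRT  (R = 0.08206 L·atm/(mol·K))
V = nRT/P = 7.5×0.08206×321/3.1
= 63.729 L

63.729 L


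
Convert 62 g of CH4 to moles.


M(CH4) = 16.04 g/mol
n = mass/M = 62/16.04 = 3.8653 mol

3.8653 mol


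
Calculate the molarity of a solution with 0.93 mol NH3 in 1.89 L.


M = n/V = 0.93/1.89 = 0.492 mol/L

0.492 M


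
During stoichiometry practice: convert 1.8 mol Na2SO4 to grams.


M(Na2SO4) = 142.05 g/mol
mass = n × M = 1.8 × 142.05 = 255.69 g

255.69 g


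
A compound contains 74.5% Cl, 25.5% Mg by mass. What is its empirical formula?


Assume 100 g sample. Moles of each element:
  Cl: 74.5/35.45 = 2.102 mol
  Mg: 25.5/24.31 = 1.049 mol
Divide by smallest (1.049):
  Cl: 2.102/1.049 = 2.0
  Mg: 1.049/1.049 = 1.0
Empirical formula: MgCl2

MgCl2


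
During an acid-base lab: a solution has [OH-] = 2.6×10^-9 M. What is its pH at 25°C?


pOH = -log10([OH-]) = -log10(2.6×10^-9)
= 9 - log10(2.6) = 8.59
pH = 14 - pOH = 14 - 8.59 = 5.41

5.41


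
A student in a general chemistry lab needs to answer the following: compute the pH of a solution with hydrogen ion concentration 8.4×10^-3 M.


pH = -log10([H+]) = -log10(8.4×10^-3)
= 3 - log10(8.4)
= 3 - 0.92
= 2.08

2.08


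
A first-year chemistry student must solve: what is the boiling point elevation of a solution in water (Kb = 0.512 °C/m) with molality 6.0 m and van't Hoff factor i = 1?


ΔTb = Kb × m × i
= 0.512 × 6.0 × 1
= 3.072 °C

3.072 °C


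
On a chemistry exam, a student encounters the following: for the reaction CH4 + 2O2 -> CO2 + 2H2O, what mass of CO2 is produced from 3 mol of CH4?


Mole ratio CO2:CH4 = 1:1
n(CO2) = 3 × 1/1 = 3.000 mol
mass = 3.000 × 44.01 = 132.03 g

132.03 g


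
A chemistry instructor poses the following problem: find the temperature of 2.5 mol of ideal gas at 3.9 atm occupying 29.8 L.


PV = nRT  (R = 0.08206 L·atm/(mol·K))
T = PV/(nR) = 3.9×29.8/(2.5×0.08206)
= 116.22/0.205150
= 566.51 K

566.51 K


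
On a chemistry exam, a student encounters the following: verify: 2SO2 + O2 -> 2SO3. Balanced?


Equation: 2SO2 + O2 -> 2SO3
Check atoms: O: 6=6, S: 2=2
Balanced

Yes, balanced


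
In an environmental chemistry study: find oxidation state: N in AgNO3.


(+1) + x + 3(-2) = 0, so x = +5
Oxidation number: +5

+5


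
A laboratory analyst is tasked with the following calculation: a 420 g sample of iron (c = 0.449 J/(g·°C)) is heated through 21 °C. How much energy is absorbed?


q = mcΔT = 420 × 0.449 × 21
= 3960.18 J

3960.18 J


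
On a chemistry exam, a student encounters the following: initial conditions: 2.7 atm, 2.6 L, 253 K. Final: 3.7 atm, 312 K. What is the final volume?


P1V1/T1 = P2V2/T2
V2 = P1V1T2/(T1P2)
= 2.7×2.6×312/(253×3.7)
= 2.34 L

2.34 L


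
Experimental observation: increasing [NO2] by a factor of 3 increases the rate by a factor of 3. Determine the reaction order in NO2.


rate ∝ [NO2]^n
3^n = 3 → n = 1
Order in NO2: 1

1


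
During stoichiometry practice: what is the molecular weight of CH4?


M(CH4) = 1×12.01 + 4×1.008
= 12.01 + 4.03
= 16.04 g/mol

16.04 g/mol


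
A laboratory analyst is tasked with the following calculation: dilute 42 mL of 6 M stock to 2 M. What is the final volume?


C1V1 = C2V2
6 × 42 = 2 × V2
V2 = 252/2 = 126.0 mL

126.0 mL


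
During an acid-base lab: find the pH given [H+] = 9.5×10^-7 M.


pH = -log10([H+]) = -log10(9.5×10^-7)
= 7 - log10(9.5)
= 7 - 0.98
= 6.02

6.02


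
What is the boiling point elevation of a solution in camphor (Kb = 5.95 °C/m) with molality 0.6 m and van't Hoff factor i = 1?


ΔTb = Kb × m × i
= 5.95 × 0.6 × 1
= 3.57 °C

3.57 °C


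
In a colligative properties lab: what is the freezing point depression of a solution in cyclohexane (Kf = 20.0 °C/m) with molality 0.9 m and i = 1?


ΔTf = Kf × m × i
= 20.0 × 0.9 × 1
= 18.0 °C

18.0 °C


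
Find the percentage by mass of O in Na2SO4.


M(Na2SO4) = 2×22.99 + 1×32.07 + 4×16.0 = 142.05 g/mol
Mass of O = 4 × 16.0 = 64.00 g/mol
% O = 64.00/142.05 × 100 = 45.05%

45.05%


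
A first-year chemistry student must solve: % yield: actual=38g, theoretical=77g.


% yield = actual/theoretical × 100
= 38/77 × 100
= 49.35%

49.35%


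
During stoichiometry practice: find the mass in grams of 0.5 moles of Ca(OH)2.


M(Ca(OH)2) = 74.1 g/mol
mass = n × M = 0.5 × 74.1 = 37.05 g

37.05 g


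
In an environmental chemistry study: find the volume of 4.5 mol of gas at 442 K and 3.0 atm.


PV = nRT  (R = 0.08206 L·atm/(mol·K))
V = nRT/P = 4.5×0.08206×442/3.0
= 54.406 L

54.406 L


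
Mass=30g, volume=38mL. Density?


ρ = mass/volume
= 30/38
= 0.789 g/mL

0.789 g/mL


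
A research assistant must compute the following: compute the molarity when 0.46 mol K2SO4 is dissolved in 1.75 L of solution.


M = n/V = 0.46/1.75 = 0.263 mol/L

0.263 M


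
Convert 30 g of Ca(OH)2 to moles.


M(Ca(OH)2) = 74.1 g/mol
n = mass/M = 30/74.1 = 0.4049 mol

0.4049 mol


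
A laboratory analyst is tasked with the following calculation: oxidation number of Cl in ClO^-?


x + (-2) = -1, so x = +1
Oxidation number: +1

+1


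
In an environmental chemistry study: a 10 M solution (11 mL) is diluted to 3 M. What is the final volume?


C1V1 = C2V2
10 × 11 = 3 × V2
V2 = 110/3 = 36.67 mL

36.67 mL


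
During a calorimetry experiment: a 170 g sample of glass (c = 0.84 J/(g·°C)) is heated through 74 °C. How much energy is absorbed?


q = mcΔT = 170 × 0.84 × 74
= 10567.20 J

10567.20 J


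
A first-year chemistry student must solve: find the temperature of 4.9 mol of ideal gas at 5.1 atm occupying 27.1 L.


PV = nRT  (R = 0.08206 L·atm/(mol·K))
T = PV/(nR) = 5.1×27.1/(4.9×0.08206)
= 138.21/0.402094
= 343.73 K

343.73 K


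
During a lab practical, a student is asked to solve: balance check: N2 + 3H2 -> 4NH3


Equation: N2 + 3H2 -> 4NH3
Check atoms: H: 6≠12, N: 2≠4
Not balanced

No, not balanced


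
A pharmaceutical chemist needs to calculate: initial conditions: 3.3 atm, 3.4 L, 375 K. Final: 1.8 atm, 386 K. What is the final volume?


P1V1/T1 = P2V2/T2
V2 = P1V1T2/(T1P2)
= 3.3×3.4×386/(375×1.8)
= 6.416 L

6.416 L


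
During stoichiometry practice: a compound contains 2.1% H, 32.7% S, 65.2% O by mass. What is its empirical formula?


Assume 100 g sample. Moles of each element:
  H: 2.1/1.008 = 2.083 mol
  S: 32.7/32.07 = 1.02 mol
  O: 65.2/16.0 = 4.075 mol
Divide by smallest (1.02):
  H: 2.083/1.02 = 2.04
  S: 1.02/1.02 = 1.0
  O: 4.075/1.02 = 4.0
Empirical formula: H2SO4

H2SO4


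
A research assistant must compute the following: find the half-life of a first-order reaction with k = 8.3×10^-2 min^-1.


t½ = ln2/k = 0.693147/(8.3×10^-2 min^-1)
= 8.351 min

8.351 min


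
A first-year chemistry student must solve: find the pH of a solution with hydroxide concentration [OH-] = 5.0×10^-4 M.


pOH = -log10([OH-]) = -log10(5.0×10^-4)
= 4 - log10(5.0) = 3.3
pH = 14 - pOH = 14 - 3.3 = 10.7

10.7


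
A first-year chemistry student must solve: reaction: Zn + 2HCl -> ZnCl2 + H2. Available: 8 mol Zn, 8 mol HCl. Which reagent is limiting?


Mole ratio available / coefficient:
  Zn: 8/1 = 8.000
  HCl: 8/2 = 4.000
Smaller ratio is limiting.

HCl


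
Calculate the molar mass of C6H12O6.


M(C6H12O6) = 6×12.01 + 12×1.008 + 6×16.0
= 72.06 + 12.1 + 96.0
= 180.16 g/mol

180.16 g/mol


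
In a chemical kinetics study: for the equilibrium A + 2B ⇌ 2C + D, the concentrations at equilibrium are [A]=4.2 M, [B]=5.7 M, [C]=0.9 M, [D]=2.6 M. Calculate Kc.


Kc = [C]^2[D]/([A][B]^2)
= (0.9^2 × 2.6^1)/(4.2^1 × 5.7^2)
= 2.106/136.458
= 0.01543

0.01543


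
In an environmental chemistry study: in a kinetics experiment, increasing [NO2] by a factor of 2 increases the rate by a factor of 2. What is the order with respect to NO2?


rate ∝ [NO2]^n
2^n = 2 → n = 1
Order in NO2: 1

1


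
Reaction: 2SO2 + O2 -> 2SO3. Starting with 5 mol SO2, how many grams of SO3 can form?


Mole ratio SO3:SO2 = 2:2
n(SO3) = 5 × 2/2 = 5.000 mol
mass = 5.000 × 80.07 = 400.35 g

400.35 g


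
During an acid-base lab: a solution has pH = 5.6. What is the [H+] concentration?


[H+] = 10^(-pH) = 10^(-5.6)
= 2.51×10^-6 M

2.51×10^-6 M


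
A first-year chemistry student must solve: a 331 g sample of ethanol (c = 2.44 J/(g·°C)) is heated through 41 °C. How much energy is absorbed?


q = mcΔT = 331 × 2.44 × 41
= 33113.24 J

33113.24 J


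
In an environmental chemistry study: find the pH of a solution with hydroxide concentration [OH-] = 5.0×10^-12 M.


pOH = -log10([OH-]) = -log10(5.0×10^-12)
= 12 - log10(5.0) = 11.3
pH = 14 - pOH = 14 - 11.3 = 2.7

2.7


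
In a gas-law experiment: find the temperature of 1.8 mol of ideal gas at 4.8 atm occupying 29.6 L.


PV = nRT  (R = 0.08206 L·atm/(mol·K))
T = PV/(nR) = 4.8×29.6/(1.8×0.08206)
= 142.08/0.147708
= 961.90 K

961.90 K


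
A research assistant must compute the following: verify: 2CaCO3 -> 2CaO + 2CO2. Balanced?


Equation: 2CaCO3 -> 2CaO + 2CO2
Check atoms: C: 2=2, Ca: 2=2, O: 6=6
Balanced

Yes, balanced


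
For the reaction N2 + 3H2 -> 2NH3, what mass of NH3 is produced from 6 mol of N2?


Mole ratio NH3:N2 = 2:1
n(NH3) = 6 × 2/1 = 12.000 mol
mass = 12.000 × 17.03 = 204.36 g

204.36 g


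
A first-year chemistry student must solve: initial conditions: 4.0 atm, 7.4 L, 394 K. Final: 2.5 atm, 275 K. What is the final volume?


P1V1/T1 = P2V2/T2
V2 = P1V1T2/(T1P2)
= 4.0×7.4×275/(394×2.5)
= 8.264 L

8.264 L


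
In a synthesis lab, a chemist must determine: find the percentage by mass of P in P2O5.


M(P2O5) = 2×30.97 + 5×16.0 = 141.94 g/mol
Mass of P = 2 × 30.97 = 61.94 g/mol
% P = 61.94/141.94 × 100 = 43.64%

43.64%


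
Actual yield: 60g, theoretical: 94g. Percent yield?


% yield = actual/theoretical × 100
= 60/94 × 100
= 63.83%

63.83%


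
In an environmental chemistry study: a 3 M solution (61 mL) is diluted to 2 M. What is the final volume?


C1V1 = C2V2
3 × 61 = 2 × V2
V2 = 183/2 = 91.5 mL

91.5 mL


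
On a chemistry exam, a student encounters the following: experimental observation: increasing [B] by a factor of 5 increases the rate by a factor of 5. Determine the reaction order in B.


rate ∝ [B]^n
5^n = 5 → n = 1
Order in B: 1

1


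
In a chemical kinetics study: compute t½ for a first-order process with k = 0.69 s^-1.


t½ = ln2/k = 0.693147/(0.69 s^-1)
= 1.005 s

1.005 s


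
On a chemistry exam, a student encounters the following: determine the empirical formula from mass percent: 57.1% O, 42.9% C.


Assume 100 g sample. Moles of each element:
  O: 57.1/16.0 = 3.569 mol
  C: 42.9/12.01 = 3.572 mol
Divide by smallest (3.569):
  O: 3.569/3.569 = 1.0
  C: 3.572/3.569 = 1.0
Empirical formula: CO

CO


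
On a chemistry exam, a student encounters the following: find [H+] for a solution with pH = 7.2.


[H+] = 10^(-pH) = 10^(-7.2)
= 6.31×10^-8 M

6.31×10^-8 M


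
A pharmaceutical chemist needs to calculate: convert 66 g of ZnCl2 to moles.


M(ZnCl2) = 136.28 g/mol
n = mass/M = 66/136.28 = 0.4843 mol

0.4843 mol


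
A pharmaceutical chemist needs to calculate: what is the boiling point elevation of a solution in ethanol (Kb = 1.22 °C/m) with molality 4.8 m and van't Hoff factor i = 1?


ΔTb = Kb × m × i
= 1.22 × 4.8 × 1
= 5.856 °C

5.856 °C


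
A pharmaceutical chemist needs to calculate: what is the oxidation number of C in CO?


x + (-2) = 0, so x = +2
Oxidation number: +2

+2


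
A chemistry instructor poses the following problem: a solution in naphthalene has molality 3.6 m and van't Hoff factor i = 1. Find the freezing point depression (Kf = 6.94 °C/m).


ΔTf = Kf × m × i
= 6.94 × 3.6 × 1
= 24.984 °C

24.984 °C


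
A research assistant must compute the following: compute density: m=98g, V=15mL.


ρ = mass/volume
= 98/15
= 6.533 g/mL

6.533 g/mL


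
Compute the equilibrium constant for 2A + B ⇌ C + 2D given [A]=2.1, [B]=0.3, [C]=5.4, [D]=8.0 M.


Kc = [C][D]^2/([A]^2[B])
= (5.4^1 × 8.0^2)/(2.1^2 × 0.3^1)
= 345.6/1.323
= 261.2

261.2


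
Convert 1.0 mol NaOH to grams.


M(NaOH) = 40.0 g/mol
mass = n × M = 1.0 × 40.0 = 40.00 g

40.00 g


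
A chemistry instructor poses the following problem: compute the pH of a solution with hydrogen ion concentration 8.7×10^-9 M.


pH = -log10([H+]) = -log10(8.7×10^-9)
= 9 - log10(8.7)
= 9 - 0.94
= 8.06

8.06


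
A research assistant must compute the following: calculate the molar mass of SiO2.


M(SiO2) = 1×28.09 + 2×16.0
= 28.09 + 32.0
= 60.09 g/mol

60.09 g/mol


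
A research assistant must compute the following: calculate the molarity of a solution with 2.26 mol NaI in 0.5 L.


M = n/V = 2.26/0.5 = 4.520 mol/L

4.520 M


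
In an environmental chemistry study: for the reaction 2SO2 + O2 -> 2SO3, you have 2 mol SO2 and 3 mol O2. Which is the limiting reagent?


Mole ratio available / coefficient:
  SO2: 2/2 = 1.000
  O2: 3/1 = 3.000
Smaller ratio is limiting.

SO2


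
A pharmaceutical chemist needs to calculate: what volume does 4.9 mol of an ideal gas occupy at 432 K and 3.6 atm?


PV = nRT  (R = 0.08206 L·atm/(mol·K))
V = nRT/P = 4.9×0.08206×432/3.6
= 48.251 L

48.251 L


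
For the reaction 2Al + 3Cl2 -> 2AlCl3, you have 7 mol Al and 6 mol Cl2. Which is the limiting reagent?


Mole ratio available / coefficient:
  Al: 7/2 = 3.500
  Cl2: 6/3 = 2.000
Smaller ratio is limiting.

Cl2


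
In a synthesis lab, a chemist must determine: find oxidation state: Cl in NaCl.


halide: -1
Oxidation number: -1

-1


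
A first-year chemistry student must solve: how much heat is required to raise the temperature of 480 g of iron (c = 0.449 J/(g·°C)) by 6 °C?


q = mcΔT = 480 × 0.449 × 6
= 1293.12 J

1293.12 J


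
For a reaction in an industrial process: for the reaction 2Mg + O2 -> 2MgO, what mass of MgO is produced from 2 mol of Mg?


Mole ratio MgO:Mg = 2:2
n(MgO) = 2 × 2/2 = 2.000 mol
mass = 2.000 × 40.31 = 80.62 g

80.62 g


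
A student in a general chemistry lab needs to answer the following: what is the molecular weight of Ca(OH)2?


M(Ca(OH)2) = 1×40.08 + 2×16.0 + 2×1.008
= 40.08 + 32.0 + 2.02
= 74.1 g/mol

74.1 g/mol


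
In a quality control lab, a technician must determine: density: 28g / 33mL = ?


ρ = mass/volume
= 28/33
= 0.848 g/mL

0.848 g/mL


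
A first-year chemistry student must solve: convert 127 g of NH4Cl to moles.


M(NH4Cl) = 53.49 g/mol
n = mass/M = 127/53.49 = 2.3743 mol

2.3743 mol


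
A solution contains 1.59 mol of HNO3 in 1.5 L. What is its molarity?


M = n/V = 1.59/1.5 = 1.060 mol/L

1.060 M


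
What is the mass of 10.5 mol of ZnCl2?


M(ZnCl2) = 136.28 g/mol
mass = n × M = 10.5 × 136.28 = 1430.94 g

1430.94 g


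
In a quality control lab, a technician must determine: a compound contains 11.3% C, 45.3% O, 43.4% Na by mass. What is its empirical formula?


Assume 100 g sample. Moles of each element:
  C: 11.3/12.01 = 0.941 mol
  O: 45.3/16.0 = 2.831 mol
  Na: 43.4/22.99 = 1.888 mol
Divide by smallest (0.941):
  C: 0.941/0.941 = 1.0
  O: 2.831/0.941 = 3.01
  Na: 1.888/0.941 = 2.01
Empirical formula: Na2CO3

Na2CO3


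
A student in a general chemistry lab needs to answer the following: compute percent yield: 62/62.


% yield = actual/theoretical × 100
= 62/62 × 100
= 100.0%

100.0%


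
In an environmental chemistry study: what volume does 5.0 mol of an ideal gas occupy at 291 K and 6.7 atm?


PV = nRT  (R = 0.08206 L·atm/(mol·K))
V = nRT/P = 5.0×0.08206×291/6.7
= 17.82 L

17.82 L


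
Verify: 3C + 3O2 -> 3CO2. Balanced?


Equation: 3C + 3O2 -> 3CO2
Check atoms: C: 3=3, O: 6=6
Balanced

Yes, balanced


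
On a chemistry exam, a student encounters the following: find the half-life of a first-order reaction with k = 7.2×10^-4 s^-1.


t½ = ln2/k = 0.693147/(7.2×10^-4 s^-1)
= 962.7 s

962.7 s


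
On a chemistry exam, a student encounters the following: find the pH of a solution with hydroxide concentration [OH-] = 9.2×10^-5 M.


pOH = -log10([OH-]) = -log10(9.2×10^-5)
= 5 - log10(9.2) = 4.04
pH = 14 - pOH = 14 - 4.04 = 9.96

9.96


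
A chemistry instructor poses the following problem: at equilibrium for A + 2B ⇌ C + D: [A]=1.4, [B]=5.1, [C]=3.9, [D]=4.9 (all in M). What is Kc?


Kc = [C][D]/([A][B]^2)
= (3.9^1 × 4.9^1)/(1.4^1 × 5.1^2)
= 19.11/36.414
= 0.5248

0.5248


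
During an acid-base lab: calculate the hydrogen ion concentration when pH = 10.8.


[H+] = 10^(-pH) = 10^(-10.8)
= 1.58×10^-11 M

1.58×10^-11 M


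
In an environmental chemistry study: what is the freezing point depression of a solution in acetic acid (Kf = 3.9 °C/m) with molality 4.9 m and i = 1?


ΔTf = Kf × m × i
= 3.9 × 4.9 × 1
= 19.11 °C

19.11 °C


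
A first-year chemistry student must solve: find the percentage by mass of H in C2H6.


M(C2H6) = 2×12.01 + 6×1.008 = 30.068 g/mol
Mass of H = 6 × 1.008 = 6.048 g/mol
% H = 6.048/30.068 × 100 = 20.11%

20.11%


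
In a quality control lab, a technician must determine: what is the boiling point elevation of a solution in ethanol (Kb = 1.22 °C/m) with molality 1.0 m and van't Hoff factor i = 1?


ΔTb = Kb × m × i
= 1.22 × 1.0 × 1
= 1.22 °C

1.22 °C


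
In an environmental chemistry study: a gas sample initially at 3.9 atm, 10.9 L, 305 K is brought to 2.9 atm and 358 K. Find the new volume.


P1V1/T1 = P2V2/T2
V2 = P1V1T2/(T1P2)
= 3.9×10.9×358/(305×2.9)
= 17.206 L

17.206 L


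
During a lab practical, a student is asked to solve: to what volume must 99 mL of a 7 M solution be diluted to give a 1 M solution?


C1V1 = C2V2
7 × 99 = 1 × V2
V2 = 693/1 = 693.0 mL

693.0 mL


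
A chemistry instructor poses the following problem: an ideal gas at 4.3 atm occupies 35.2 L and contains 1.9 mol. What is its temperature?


PV = nRT  (R = 0.08206 L·atm/(mol·K))
T = PV/(nR) = 4.3×35.2/(1.9×0.08206)
= 151.36/0.155914
= 970.79 K

970.79 K


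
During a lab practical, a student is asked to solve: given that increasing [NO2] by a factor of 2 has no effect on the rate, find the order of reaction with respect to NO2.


rate ∝ [NO2]^n
rate ∝ [NO2]^0
Order in NO2: 0

0


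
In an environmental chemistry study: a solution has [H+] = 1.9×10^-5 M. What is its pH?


pH = -log10([H+]) = -log10(1.9×10^-5)
= 5 - log10(1.9)
= 5 - 0.28
= 4.72

4.72


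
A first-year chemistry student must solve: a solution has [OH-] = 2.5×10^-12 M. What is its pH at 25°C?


pOH = -log10([OH-]) = -log10(2.5×10^-12)
= 12 - log10(2.5) = 11.6
pH = 14 - pOH = 14 - 11.6 = 2.4

2.4


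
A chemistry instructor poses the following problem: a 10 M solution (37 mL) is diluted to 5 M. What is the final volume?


C1V1 = C2V2
10 × 37 = 5 × V2
V2 = 370/5 = 74.0 mL

74.0 mL


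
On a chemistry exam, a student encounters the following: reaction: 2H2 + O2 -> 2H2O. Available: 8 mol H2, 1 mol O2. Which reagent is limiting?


Mole ratio available / coefficient:
  H2: 8/2 = 4.000
  O2: 1/1 = 1.000
Smaller ratio is limiting.

O2


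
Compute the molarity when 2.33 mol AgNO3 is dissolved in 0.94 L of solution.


M = n/V = 2.33/0.94 = 2.479 mol/L

2.479 M


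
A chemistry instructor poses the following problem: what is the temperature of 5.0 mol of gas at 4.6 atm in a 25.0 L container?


PV = nRT  (R = 0.08206 L·atm/(mol·K))
T = PV/(nR) = 4.6×25.0/(5.0×0.08206)
= 115.00/0.410300
= 280.28 K

280.28 K


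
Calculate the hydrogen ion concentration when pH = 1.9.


[H+] = 10^(-pH) = 10^(-1.9)
= 1.26×10^-2 M

1.26×10^-2 M


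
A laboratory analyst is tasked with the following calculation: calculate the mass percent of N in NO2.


M(NO2) = 1×14.01 + 2×16.0 = 46.01 g/mol
Mass of N = 1 × 14.01 = 14.01 g/mol
% N = 14.01/46.01 × 100 = 30.45%

30.45%


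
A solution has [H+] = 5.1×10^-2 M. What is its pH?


pH = -log10([H+]) = -log10(5.1×10^-2)
= 2 - log10(5.1)
= 2 - 0.71
= 1.29

1.29


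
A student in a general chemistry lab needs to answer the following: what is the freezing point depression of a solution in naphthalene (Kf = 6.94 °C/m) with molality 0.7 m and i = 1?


ΔTf = Kf × m × i
= 6.94 × 0.7 × 1
= 4.858 °C

4.858 °C


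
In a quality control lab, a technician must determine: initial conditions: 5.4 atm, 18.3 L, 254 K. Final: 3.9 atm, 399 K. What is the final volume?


P1V1/T1 = P2V2/T2
V2 = P1V1T2/(T1P2)
= 5.4×18.3×399/(254×3.9)
= 39.803 L

39.803 L


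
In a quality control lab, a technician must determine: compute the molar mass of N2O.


M(N2O) = 2×14.01 + 1×16.0
= 28.02 + 16.0
= 44.02 g/mol

44.02 g/mol


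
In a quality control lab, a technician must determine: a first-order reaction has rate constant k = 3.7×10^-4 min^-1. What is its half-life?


t½ = ln2/k = 0.693147/(3.7×10^-4 min^-1)
= 1873 min

1873 min


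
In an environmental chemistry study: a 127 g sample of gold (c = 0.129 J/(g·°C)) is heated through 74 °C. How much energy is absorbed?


q = mcΔT = 127 × 0.129 × 74
= 1212.34 J

1212.34 J


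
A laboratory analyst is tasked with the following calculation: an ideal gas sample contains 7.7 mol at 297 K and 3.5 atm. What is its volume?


PV = nRT  (R = 0.08206 L·atm/(mol·K))
V = nRT/P = 7.7×0.08206×297/3.5
= 53.618 L

53.618 L


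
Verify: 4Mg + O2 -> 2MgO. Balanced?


Equation: 4Mg + O2 -> 2MgO
Check atoms: Mg: 4≠2, O: 2=2
Not balanced

No, not balanced


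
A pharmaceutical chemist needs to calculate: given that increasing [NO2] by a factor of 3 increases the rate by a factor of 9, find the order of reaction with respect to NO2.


rate ∝ [NO2]^n
3^n = 9 → n = 2
Order in NO2: 2

2


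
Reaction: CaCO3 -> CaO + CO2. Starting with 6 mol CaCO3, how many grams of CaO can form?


Mole ratio CaO:CaCO3 = 1:1
n(CaO) = 6 × 1/1 = 6.000 mol
mass = 6.000 × 56.08 = 336.48 g

336.48 g


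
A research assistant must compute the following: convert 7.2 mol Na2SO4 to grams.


M(Na2SO4) = 142.05 g/mol
mass = n × M = 7.2 × 142.05 = 1022.76 g

1022.76 g


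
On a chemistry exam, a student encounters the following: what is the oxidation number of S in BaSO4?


(+2) + x + 4(-2) = 0, so x = +6
Oxidation number: +6

+6


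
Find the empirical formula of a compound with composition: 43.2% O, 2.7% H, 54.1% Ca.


Assume 100 g sample. Moles of each element:
  O: 43.2/16.0 = 2.7 mol
  H: 2.7/1.008 = 2.679 mol
  Ca: 54.1/40.08 = 1.35 mol
Divide by smallest (1.35):
  O: 2.7/1.35 = 2.0
  H: 2.679/1.35 = 1.98
  Ca: 1.35/1.35 = 1.0
Empirical formula: CaO2H2

CaO2H2


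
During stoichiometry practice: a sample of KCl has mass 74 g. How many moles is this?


M(KCl) = 74.55 g/mol
n = mass/M = 74/74.55 = 0.9926 mol

0.9926 mol


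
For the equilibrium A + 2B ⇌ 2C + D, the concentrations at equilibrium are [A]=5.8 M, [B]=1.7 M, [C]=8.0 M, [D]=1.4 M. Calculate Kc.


Kc = [C]^2[D]/([A][B]^2)
= (8.0^2 × 1.4^1)/(5.8^1 × 1.7^2)
= 89.6/16.762
= 5.345

5.345


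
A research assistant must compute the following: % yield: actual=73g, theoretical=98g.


% yield = actual/theoretical × 100
= 73/98 × 100
= 74.49%

74.49%


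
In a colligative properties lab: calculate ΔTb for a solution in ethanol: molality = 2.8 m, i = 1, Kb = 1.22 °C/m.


ΔTb = Kb × m × i
= 1.22 × 2.8 × 1
= 3.416 °C

3.416 °C


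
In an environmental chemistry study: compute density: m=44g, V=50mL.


ρ = mass/volume
= 44/50
= 0.88 g/mL

0.88 g/mL


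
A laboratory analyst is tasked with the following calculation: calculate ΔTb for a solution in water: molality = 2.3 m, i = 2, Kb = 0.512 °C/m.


ΔTb = Kb × m × i
= 0.512 × 2.3 × 2
= 2.3552 °C

2.3552 °C


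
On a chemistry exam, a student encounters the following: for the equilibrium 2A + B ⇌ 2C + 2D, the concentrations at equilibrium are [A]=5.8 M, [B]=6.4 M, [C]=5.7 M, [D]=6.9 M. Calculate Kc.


Kc = [C]^2[D]^2/([A]^2[B])
= (5.7^2 × 6.9^2)/(5.8^2 × 6.4^1)
= 1546.8489/215.296
= 7.185

7.185


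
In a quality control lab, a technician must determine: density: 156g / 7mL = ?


ρ = mass/volume
= 156/7
= 22.286 g/mL

22.286 g/mL


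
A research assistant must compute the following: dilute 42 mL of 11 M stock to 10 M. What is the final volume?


C1V1 = C2V2
11 × 42 = 10 × V2
V2 = 462/10 = 46.2 mL

46.2 mL


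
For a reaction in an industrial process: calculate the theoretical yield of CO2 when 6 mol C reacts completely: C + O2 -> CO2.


Mole ratio CO2:C = 1:1
n(CO2) = 6 × 1/1 = 6.000 mol
mass = 6.000 × 44.01 = 264.06 g

264.06 g


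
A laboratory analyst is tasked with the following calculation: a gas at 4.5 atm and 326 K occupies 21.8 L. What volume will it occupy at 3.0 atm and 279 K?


P1V1/T1 = P2V2/T2
V2 = P1V1T2/(T1P2)
= 4.5×21.8×279/(326×3.0)
= 27.986 L

27.986 L


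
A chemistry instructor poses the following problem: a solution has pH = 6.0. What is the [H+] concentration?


[H+] = 10^(-pH) = 10^(-6.0)
= 1.0×10^-6 M

1.0×10^-6 M


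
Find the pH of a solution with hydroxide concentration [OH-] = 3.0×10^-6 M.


pOH = -log10([OH-]) = -log10(3.0×10^-6)
= 6 - log10(3.0) = 5.52
pH = 14 - pOH = 14 - 5.52 = 8.48

8.48


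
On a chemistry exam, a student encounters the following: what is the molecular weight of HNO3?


M(HNO3) = 1×1.008 + 1×14.01 + 3×16.0
= 1.01 + 14.01 + 48.0
= 63.02 g/mol

63.02 g/mol


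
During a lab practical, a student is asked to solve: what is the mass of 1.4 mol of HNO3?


M(HNO3) = 63.02 g/mol
mass = n × M = 1.4 × 63.02 = 88.23 g

88.23 g


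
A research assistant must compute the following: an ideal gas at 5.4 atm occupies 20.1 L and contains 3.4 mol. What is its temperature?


PV = nRT  (R = 0.08206 L·atm/(mol·K))
T = PV/(nR) = 5.4×20.1/(3.4×0.08206)
= 108.54/0.279004
= 389.03 K

389.03 K


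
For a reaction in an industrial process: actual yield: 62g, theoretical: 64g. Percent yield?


% yield = actual/theoretical × 100
= 62/64 × 100
= 96.88%

96.88%


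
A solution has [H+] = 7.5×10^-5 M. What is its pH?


pH = -log10([H+]) = -log10(7.5×10^-5)
= 5 - log10(7.5)
= 5 - 0.88
= 4.12

4.12


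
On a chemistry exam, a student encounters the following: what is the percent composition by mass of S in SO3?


M(SO3) = 1×32.07 + 3×16.0 = 80.07 g/mol
Mass of S = 1 × 32.07 = 32.07 g/mol
% S = 32.07/80.07 × 100 = 40.05%

40.05%


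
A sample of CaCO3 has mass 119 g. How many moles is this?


M(CaCO3) = 100.09 g/mol
n = mass/M = 119/100.09 = 1.1889 mol

1.1889 mol


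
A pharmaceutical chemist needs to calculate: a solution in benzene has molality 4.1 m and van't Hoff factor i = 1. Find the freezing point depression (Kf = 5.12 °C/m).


ΔTf = Kf × m × i
= 5.12 × 4.1 × 1
= 20.992 °C

20.992 °C


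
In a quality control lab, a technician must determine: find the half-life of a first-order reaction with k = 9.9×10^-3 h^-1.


t½ = ln2/k = 0.693147/(9.9×10^-3 h^-1)
= 70.01 h

70.01 h


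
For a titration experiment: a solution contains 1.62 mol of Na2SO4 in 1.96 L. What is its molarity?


M = n/V = 1.62/1.96 = 0.827 mol/L

0.827 M


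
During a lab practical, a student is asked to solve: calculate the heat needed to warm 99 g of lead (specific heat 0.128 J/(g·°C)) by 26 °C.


q = mcΔT = 99 × 0.128 × 26
= 329.47 J

329.47 J


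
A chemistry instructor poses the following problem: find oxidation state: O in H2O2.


Peroxide: O is -1
Oxidation number: -1

-1
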